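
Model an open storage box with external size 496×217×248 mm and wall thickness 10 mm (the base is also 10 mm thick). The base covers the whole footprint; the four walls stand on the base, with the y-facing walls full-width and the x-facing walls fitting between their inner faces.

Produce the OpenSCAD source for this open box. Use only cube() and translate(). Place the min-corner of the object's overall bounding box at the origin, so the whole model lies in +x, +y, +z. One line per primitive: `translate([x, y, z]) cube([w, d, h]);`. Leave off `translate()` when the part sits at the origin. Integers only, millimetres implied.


cube([496, 217, 10]);
translate([0, 0, 10]) cube([496, 10, 238]);
translate([0, 207, 10]) cube([496, 10, 238]);
translate([0, 10, 10]) cube([10, 197, 238]);
translate([486, 10, 10]) cube([10, 197, 238]);


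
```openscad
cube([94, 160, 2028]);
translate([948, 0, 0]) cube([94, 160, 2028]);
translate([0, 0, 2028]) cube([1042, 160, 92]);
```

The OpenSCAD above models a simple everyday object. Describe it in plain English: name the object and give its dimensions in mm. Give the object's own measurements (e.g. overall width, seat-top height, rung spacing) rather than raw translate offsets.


A door frame. The clear opening is 854 mm wide and 2028 mm high. Two 94 mm wide jambs, 160 mm deep, stand either side of the opening from the floor to the top of the opening. A 92 mm thick head sits across the top of both jambs, spanning the full outside width of the frame.


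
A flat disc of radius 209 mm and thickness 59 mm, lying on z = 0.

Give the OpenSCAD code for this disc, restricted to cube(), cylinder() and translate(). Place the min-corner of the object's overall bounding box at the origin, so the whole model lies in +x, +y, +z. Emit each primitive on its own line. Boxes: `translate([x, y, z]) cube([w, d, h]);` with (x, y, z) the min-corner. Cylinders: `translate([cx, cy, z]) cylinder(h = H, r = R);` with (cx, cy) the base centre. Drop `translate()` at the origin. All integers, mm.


translate([209, 209, 0]) cylinder(h = 59, r = 209);


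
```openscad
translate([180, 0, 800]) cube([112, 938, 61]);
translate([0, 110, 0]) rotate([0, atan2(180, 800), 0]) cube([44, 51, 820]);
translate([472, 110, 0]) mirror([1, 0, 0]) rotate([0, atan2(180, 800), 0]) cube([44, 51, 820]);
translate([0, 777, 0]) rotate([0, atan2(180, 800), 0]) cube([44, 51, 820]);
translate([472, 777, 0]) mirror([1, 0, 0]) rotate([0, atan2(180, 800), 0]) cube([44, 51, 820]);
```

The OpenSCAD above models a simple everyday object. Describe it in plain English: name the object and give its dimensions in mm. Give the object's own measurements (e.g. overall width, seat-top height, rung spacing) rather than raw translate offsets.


A sawhorse. A 112×938×61 mm beam (x, y, z) sits on two A-frame leg pairs. Each pair is two raked legs of 44×51 mm section (51 mm along y) splaying symmetrically in x. Each leg rises 800 mm vertically over 180 mm of horizontal reach and is 820 mm long along its own axis. Every leg's outer bottom edge rests on the floor and its outer top edge meets a bottom edge of the beam — the left legs (tilting toward +x) meet the beam's −x bottom edge, the right legs (their mirror images, tilting toward −x) meet its +x bottom edge — so the leg tops tuck under the beam, the beam's underside is 800 mm above the floor, and the feet are 472 mm apart outside-to-outside with the beam centred between them. The two leg pairs are set in 110 mm from either end of the beam.


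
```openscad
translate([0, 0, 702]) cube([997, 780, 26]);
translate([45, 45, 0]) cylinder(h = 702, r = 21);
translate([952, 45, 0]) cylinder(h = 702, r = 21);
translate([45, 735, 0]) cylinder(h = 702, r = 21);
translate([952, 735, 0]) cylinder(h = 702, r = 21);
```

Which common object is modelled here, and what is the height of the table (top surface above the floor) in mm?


A table. The table height is 728 mm.

A 997×780×26 slab sits at z = 702 on four Ø42 mm round legs — a table. The top surface is at 702 + 26 = 728 mm.


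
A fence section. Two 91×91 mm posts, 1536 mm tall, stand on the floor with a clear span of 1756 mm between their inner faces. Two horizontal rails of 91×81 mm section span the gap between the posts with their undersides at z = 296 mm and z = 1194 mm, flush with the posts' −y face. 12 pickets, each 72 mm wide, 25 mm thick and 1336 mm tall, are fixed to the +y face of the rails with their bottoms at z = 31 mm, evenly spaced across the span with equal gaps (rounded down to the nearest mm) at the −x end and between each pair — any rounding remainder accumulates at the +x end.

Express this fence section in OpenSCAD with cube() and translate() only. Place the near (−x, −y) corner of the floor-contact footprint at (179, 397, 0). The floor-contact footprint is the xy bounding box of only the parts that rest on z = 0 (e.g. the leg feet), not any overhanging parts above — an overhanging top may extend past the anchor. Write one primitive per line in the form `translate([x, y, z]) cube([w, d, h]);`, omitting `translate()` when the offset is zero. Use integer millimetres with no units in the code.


translate([179, 397, 0]) cube([91, 91, 1536]);
translate([2026, 397, 0]) cube([91, 91, 1536]);
translate([270, 397, 296]) cube([1756, 91, 81]);
translate([270, 397, 1194]) cube([1756, 91, 81]);
translate([338, 488, 31]) cube([72, 25, 1336]);
translate([478, 488, 31]) cube([72, 25, 1336]);
translate([618, 488, 31]) cube([72, 25, 1336]);
translate([758, 488, 31]) cube([72, 25, 1336]);
translate([898, 488, 31]) cube([72, 25, 1336]);
translate([1038, 488, 31]) cube([72, 25, 1336]);
translate([1178, 488, 31]) cube([72, 25, 1336]);
translate([1318, 488, 31]) cube([72, 25, 1336]);
translate([1458, 488, 31]) cube([72, 25, 1336]);
translate([1598, 488, 31]) cube([72, 25, 1336]);
translate([1738, 488, 31]) cube([72, 25, 1336]);
translate([1878, 488, 31]) cube([72, 25, 1336]);


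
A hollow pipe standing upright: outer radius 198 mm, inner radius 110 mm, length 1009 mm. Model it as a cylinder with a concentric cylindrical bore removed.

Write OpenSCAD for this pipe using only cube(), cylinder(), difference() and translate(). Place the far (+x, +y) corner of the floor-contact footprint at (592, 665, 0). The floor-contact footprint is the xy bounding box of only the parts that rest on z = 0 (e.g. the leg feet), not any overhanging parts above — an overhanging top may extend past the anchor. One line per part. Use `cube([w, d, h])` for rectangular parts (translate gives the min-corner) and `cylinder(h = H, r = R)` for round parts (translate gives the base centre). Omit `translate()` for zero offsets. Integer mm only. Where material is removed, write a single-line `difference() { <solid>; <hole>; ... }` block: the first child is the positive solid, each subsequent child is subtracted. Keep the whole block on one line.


difference() { translate([394, 467, 0]) cylinder(h = 1009, r = 198); translate([394, 467, 0]) cylinder(h = 1009, r = 110); }


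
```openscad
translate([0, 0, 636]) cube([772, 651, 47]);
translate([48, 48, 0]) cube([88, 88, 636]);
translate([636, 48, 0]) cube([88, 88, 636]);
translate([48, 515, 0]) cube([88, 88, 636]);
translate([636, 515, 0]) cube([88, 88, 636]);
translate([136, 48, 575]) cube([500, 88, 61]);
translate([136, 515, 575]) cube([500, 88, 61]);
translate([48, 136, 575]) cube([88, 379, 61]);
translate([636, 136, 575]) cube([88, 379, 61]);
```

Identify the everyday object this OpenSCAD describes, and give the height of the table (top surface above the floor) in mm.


A table. The table height is 683 mm.

A 772×651×47 slab sits at z = 636 on four 88 mm square posts — a table. The top surface is at 636 + 47 = 683 mm.


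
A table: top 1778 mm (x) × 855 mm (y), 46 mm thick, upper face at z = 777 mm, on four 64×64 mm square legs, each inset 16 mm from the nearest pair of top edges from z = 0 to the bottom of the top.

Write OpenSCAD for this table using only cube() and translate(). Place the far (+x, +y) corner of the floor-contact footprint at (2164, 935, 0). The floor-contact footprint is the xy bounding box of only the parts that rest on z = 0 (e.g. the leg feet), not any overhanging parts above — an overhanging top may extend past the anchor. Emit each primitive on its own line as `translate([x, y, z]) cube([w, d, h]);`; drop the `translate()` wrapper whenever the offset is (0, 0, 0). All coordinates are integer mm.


translate([402, 96, 731]) cube([1778, 855, 46]);
translate([418, 112, 0]) cube([64, 64, 731]);
translate([2100, 112, 0]) cube([64, 64, 731]);
translate([418, 871, 0]) cube([64, 64, 731]);
translate([2100, 871, 0]) cube([64, 64, 731]);


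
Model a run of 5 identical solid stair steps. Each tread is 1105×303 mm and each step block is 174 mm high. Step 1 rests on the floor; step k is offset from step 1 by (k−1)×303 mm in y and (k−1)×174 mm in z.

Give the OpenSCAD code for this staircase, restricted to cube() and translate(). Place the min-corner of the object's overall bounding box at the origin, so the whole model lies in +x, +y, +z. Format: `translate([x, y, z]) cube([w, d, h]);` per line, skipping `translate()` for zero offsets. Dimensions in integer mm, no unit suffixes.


cube([1105, 303, 174]);
translate([0, 303, 174]) cube([1105, 303, 174]);
translate([0, 606, 348]) cube([1105, 303, 174]);
translate([0, 909, 522]) cube([1105, 303, 174]);
translate([0, 1212, 696]) cube([1105, 303, 174]);


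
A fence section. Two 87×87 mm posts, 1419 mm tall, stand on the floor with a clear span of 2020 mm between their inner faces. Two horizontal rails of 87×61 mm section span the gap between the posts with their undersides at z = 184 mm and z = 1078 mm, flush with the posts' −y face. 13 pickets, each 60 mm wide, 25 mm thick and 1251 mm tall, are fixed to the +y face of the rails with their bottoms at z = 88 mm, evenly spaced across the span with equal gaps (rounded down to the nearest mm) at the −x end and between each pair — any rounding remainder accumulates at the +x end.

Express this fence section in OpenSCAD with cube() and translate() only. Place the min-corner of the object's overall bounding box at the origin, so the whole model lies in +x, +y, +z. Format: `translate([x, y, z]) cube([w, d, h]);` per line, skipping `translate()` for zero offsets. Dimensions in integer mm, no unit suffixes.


cube([87, 87, 1419]);
translate([2107, 0, 0]) cube([87, 87, 1419]);
translate([87, 0, 184]) cube([2020, 87, 61]);
translate([87, 0, 1078]) cube([2020, 87, 61]);
translate([175, 87, 88]) cube([60, 25, 1251]);
translate([323, 87, 88]) cube([60, 25, 1251]);
translate([471, 87, 88]) cube([60, 25, 1251]);
translate([619, 87, 88]) cube([60, 25, 1251]);
translate([767, 87, 88]) cube([60, 25, 1251]);
translate([915, 87, 88]) cube([60, 25, 1251]);
translate([1063, 87, 88]) cube([60, 25, 1251]);
translate([1211, 87, 88]) cube([60, 25, 1251]);
translate([1359, 87, 88]) cube([60, 25, 1251]);
translate([1507, 87, 88]) cube([60, 25, 1251]);
translate([1655, 87, 88]) cube([60, 25, 1251]);
translate([1803, 87, 88]) cube([60, 25, 1251]);
translate([1951, 87, 88]) cube([60, 25, 1251]);


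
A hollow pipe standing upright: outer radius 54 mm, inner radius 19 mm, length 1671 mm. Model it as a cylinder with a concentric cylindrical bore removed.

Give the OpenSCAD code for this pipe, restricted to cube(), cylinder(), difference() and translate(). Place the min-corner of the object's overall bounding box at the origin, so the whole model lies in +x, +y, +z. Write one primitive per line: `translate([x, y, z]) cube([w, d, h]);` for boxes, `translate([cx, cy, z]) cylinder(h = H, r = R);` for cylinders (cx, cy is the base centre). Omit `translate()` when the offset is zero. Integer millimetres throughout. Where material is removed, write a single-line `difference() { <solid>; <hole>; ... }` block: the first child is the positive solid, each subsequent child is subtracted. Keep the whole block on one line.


difference() { translate([54, 54, 0]) cylinder(h = 1671, r = 54); translate([54, 54, 0]) cylinder(h = 1671, r = 19); }


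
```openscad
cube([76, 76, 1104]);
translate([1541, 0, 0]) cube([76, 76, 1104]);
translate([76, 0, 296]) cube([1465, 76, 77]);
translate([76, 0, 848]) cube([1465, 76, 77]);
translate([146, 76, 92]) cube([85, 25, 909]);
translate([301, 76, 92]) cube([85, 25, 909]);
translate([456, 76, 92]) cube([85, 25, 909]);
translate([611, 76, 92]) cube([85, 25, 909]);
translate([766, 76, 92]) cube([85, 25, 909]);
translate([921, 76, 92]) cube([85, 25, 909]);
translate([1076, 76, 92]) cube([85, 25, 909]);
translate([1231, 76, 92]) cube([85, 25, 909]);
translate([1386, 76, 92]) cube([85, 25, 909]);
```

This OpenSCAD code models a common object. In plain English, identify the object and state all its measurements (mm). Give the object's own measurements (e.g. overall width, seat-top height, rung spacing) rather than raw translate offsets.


A fence section. Two 76×76 mm posts, 1104 mm tall, stand on the floor with a clear span of 1465 mm between their inner faces. Two horizontal rails of 76×77 mm section span the gap between the posts with their undersides at z = 296 mm and z = 848 mm, flush with the posts' −y face. 9 pickets, each 85 mm wide, 25 mm thick and 909 mm tall, are fixed to the +y face of the rails with their bottoms at z = 92 mm, spaced across the span with a 70 mm gap after the −x post and between neighbouring pickets and before the +x post.


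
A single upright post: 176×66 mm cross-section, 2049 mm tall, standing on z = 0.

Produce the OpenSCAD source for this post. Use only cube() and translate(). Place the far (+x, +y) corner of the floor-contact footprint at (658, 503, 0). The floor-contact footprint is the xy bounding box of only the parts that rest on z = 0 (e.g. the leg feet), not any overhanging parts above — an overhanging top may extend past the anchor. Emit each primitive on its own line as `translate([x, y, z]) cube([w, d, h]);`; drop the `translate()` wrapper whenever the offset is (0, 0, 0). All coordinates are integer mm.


translate([482, 437, 0]) cube([176, 66, 2049]);


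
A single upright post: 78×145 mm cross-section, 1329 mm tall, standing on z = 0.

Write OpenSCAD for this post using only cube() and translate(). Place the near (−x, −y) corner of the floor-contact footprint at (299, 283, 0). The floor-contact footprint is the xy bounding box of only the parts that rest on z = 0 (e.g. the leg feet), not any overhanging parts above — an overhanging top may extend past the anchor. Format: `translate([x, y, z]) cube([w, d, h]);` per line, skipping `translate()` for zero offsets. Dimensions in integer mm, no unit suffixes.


translate([299, 283, 0]) cube([78, 145, 1329]);


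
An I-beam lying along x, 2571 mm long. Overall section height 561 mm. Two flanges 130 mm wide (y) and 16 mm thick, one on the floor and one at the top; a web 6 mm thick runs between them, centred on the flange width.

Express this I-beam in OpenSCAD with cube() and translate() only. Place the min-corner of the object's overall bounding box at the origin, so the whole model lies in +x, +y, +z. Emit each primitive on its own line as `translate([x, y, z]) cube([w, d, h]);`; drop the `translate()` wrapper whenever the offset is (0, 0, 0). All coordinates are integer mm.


cube([2571, 130, 16]);
translate([0, 62, 16]) cube([2571, 6, 529]);
translate([0, 0, 545]) cube([2571, 130, 16]);


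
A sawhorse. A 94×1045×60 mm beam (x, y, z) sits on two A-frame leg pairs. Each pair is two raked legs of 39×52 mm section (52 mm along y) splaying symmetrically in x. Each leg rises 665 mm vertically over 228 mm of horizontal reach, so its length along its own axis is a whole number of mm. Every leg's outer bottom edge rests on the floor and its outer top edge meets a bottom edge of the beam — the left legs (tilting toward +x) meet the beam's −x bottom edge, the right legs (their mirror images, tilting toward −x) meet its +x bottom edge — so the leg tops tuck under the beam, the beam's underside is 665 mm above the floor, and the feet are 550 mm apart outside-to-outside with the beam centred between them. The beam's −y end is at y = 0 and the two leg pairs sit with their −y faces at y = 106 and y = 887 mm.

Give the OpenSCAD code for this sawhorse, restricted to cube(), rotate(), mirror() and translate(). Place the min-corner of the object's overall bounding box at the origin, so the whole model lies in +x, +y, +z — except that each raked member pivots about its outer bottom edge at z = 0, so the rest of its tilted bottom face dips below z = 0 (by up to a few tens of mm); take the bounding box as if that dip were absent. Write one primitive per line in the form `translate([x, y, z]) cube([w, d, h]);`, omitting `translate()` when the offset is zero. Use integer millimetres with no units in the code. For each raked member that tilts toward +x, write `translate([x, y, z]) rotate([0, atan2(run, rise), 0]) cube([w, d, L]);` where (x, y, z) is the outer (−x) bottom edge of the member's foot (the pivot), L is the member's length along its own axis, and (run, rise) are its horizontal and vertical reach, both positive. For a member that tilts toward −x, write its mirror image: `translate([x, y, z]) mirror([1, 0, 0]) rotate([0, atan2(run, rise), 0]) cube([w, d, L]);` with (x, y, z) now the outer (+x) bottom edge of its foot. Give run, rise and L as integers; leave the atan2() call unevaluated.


translate([228, 0, 665]) cube([94, 1045, 60]);
translate([0, 106, 0]) rotate([0, atan2(228, 665), 0]) cube([39, 52, 703]);
translate([550, 106, 0]) mirror([1, 0, 0]) rotate([0, atan2(228, 665), 0]) cube([39, 52, 703]);
translate([0, 887, 0]) rotate([0, atan2(228, 665), 0]) cube([39, 52, 703]);
translate([550, 887, 0]) mirror([1, 0, 0]) rotate([0, atan2(228, 665), 0]) cube([39, 52, 703]);


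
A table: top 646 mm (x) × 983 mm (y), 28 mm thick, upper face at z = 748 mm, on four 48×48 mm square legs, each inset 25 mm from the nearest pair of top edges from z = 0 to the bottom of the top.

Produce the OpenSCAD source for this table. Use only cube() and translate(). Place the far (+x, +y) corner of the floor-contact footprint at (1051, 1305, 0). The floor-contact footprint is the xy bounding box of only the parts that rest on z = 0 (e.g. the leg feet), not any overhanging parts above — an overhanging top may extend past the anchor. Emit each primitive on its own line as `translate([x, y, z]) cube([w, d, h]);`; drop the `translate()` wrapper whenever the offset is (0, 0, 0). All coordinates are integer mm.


// leg_h = 748 - 28 = 720
translate([430, 347, 720]) cube([646, 983, 28]);
translate([455, 372, 0]) cube([48, 48, 720]);
translate([1003, 372, 0]) cube([48, 48, 720]);
translate([455, 1257, 0]) cube([48, 48, 720]);
translate([1003, 1257, 0]) cube([48, 48, 720]);


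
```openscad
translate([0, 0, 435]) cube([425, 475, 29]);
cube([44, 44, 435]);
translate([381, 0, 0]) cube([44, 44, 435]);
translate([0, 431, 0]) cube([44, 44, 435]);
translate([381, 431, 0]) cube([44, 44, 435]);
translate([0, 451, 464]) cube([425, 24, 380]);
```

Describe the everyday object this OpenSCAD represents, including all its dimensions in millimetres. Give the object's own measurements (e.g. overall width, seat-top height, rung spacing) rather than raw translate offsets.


A chair. The seat is a 425×475×29 mm slab with its top at z = 464 mm, on four 44×44 mm corner legs (flush with the seat edges, standing on z = 0). A flat backrest 24 mm thick, 380 mm tall, spans the full seat width and rises from the seat top along its +y edge, rear face flush with the rear of the seat.


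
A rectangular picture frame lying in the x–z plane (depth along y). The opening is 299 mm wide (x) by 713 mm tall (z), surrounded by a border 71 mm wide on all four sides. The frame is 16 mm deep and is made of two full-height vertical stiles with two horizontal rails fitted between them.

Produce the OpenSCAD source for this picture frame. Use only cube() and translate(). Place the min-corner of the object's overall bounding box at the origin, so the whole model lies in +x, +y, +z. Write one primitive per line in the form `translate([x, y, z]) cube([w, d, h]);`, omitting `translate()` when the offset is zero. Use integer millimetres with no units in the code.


cube([71, 16, 855]);
translate([370, 0, 0]) cube([71, 16, 855]);
translate([71, 0, 0]) cube([299, 16, 71]);
translate([71, 0, 784]) cube([299, 16, 71]);


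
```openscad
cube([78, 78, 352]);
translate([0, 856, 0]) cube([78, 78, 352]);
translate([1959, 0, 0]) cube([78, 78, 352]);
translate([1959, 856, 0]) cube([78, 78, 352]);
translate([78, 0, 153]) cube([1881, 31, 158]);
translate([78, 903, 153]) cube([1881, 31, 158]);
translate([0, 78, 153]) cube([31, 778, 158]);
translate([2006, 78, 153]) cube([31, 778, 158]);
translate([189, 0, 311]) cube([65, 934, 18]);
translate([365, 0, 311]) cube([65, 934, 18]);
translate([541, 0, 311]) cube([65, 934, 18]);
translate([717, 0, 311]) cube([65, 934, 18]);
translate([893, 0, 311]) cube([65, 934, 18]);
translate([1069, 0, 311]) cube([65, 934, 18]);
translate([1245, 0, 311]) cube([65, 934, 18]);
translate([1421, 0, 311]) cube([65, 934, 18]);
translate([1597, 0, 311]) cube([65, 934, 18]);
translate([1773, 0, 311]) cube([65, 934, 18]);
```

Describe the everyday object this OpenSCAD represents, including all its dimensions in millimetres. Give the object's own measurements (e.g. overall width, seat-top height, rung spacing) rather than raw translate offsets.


A bed frame 2037 mm long (x) by 934 mm wide (y). Four 78×78 mm corner posts, 352 mm tall, at the corners of the footprint. Four rails of 31 mm thickness and 158 mm height run between adjacent posts with their undersides at z = 153 mm, their outer faces flush with the outside of the frame (the two x-running rails run between the posts' inner faces; the two y-running rails run between the posts' inner faces). 10 slats, each 65 mm wide (x) and 18 mm thick, lie across the top of the two x-running rails, running the full 934 mm width of the frame in y; along x they sit between the end posts with a 111 mm gap after the −x posts and between neighbouring slats, leaving 121 mm before the +x posts.


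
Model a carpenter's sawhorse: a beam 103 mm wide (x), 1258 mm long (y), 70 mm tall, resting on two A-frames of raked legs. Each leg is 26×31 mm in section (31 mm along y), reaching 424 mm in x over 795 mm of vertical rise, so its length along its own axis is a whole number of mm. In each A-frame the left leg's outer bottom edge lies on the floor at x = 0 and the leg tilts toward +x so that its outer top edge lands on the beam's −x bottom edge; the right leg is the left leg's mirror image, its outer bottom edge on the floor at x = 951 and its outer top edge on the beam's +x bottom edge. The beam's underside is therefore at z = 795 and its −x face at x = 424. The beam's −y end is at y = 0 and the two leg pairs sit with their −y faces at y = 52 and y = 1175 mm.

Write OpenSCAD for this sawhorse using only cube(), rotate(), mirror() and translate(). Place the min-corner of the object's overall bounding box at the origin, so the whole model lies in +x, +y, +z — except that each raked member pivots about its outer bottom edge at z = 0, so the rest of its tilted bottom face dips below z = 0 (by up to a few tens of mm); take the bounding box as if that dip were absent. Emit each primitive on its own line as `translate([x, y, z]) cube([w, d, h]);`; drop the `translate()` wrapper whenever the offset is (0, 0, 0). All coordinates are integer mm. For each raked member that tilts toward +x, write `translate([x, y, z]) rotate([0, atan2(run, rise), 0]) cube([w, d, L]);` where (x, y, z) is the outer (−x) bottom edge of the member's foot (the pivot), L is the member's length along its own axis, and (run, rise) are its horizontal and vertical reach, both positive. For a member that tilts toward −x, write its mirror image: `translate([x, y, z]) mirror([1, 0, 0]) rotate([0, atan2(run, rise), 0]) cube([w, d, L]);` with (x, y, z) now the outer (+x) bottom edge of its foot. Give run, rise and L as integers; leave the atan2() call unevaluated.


translate([424, 0, 795]) cube([103, 1258, 70]);
translate([0, 52, 0]) rotate([0, atan2(424, 795), 0]) cube([26, 31, 901]);
translate([951, 52, 0]) mirror([1, 0, 0]) rotate([0, atan2(424, 795), 0]) cube([26, 31, 901]);
translate([0, 1175, 0]) rotate([0, atan2(424, 795), 0]) cube([26, 31, 901]);
translate([951, 1175, 0]) mirror([1, 0, 0]) rotate([0, atan2(424, 795), 0]) cube([26, 31, 901]);


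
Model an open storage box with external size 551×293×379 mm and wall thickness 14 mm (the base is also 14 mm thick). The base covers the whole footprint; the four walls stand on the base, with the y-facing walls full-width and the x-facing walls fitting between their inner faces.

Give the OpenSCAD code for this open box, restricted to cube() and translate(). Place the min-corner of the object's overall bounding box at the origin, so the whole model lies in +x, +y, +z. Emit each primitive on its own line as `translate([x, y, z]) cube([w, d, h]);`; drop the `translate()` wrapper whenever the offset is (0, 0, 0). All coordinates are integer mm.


cube([551, 293, 14]);
translate([0, 0, 14]) cube([551, 14, 365]);
translate([0, 279, 14]) cube([551, 14, 365]);
translate([0, 14, 14]) cube([14, 265, 365]);
translate([537, 14, 14]) cube([14, 265, 365]);


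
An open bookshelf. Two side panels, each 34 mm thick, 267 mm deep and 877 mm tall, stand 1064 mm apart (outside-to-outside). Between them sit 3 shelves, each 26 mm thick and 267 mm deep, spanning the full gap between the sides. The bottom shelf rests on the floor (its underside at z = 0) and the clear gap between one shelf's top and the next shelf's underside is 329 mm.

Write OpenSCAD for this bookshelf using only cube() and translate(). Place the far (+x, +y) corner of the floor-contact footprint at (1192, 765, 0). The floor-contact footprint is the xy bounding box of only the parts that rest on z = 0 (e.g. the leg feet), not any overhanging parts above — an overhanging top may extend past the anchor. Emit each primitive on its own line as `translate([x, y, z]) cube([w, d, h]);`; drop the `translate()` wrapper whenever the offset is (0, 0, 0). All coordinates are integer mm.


translate([128, 498, 0]) cube([34, 267, 877]);
translate([1158, 498, 0]) cube([34, 267, 877]);
translate([162, 498, 0]) cube([996, 267, 26]);
translate([162, 498, 355]) cube([996, 267, 26]);
translate([162, 498, 710]) cube([996, 267, 26]);


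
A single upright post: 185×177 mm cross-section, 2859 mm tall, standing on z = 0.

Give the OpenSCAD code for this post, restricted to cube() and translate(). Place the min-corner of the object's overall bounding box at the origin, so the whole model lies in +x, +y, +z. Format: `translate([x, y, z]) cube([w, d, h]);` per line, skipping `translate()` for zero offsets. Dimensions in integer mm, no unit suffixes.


cube([185, 177, 2859]);


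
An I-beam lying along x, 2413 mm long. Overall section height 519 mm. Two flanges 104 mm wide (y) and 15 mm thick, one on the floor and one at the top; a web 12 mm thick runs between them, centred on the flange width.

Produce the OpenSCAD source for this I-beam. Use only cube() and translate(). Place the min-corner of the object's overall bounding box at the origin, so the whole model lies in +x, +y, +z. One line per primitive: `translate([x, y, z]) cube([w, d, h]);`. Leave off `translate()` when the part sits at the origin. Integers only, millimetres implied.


cube([2413, 104, 15]);
translate([0, 46, 15]) cube([2413, 12, 489]);
translate([0, 0, 504]) cube([2413, 104, 15]);


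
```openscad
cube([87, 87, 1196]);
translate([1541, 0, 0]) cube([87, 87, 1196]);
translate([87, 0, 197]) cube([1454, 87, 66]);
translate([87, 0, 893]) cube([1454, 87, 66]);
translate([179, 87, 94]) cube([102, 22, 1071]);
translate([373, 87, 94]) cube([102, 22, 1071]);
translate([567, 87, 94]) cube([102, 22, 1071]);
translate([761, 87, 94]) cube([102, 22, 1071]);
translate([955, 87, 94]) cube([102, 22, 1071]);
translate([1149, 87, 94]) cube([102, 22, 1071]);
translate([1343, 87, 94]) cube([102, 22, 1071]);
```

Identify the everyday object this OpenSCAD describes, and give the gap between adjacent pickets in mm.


A fence section. The picket gap is 92 mm.

Two posts, two rails, 7 pickets — a fence section. Span 1454 mm holds 7 pickets of 102 mm with 8 equal gaps: ⌊(1454 − 7·102) / 8⌋ = 92 mm.


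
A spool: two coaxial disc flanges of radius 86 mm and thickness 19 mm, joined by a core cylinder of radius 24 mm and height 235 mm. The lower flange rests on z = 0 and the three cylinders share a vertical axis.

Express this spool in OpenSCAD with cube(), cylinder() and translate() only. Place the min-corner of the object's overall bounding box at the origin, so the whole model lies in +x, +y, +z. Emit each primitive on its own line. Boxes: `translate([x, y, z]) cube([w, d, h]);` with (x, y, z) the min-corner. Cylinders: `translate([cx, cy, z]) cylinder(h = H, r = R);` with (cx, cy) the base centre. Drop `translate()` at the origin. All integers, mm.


translate([86, 86, 0]) cylinder(h = 19, r = 86);
translate([86, 86, 19]) cylinder(h = 235, r = 24);
translate([86, 86, 254]) cylinder(h = 19, r = 86);


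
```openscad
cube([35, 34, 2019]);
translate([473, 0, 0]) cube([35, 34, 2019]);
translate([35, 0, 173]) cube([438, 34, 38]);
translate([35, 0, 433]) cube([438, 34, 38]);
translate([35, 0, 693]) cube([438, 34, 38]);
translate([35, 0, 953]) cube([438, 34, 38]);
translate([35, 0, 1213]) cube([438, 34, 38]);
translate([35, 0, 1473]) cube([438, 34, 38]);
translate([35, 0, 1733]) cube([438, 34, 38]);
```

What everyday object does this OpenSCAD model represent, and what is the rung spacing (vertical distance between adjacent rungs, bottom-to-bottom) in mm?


A ladder. The rung spacing is 260 mm.

Two tall 35×34 posts with 7 short bars between them — a ladder. Adjacent rungs sit at z = 173 and z = 433, so the spacing is 433 − 173 = 260 mm.


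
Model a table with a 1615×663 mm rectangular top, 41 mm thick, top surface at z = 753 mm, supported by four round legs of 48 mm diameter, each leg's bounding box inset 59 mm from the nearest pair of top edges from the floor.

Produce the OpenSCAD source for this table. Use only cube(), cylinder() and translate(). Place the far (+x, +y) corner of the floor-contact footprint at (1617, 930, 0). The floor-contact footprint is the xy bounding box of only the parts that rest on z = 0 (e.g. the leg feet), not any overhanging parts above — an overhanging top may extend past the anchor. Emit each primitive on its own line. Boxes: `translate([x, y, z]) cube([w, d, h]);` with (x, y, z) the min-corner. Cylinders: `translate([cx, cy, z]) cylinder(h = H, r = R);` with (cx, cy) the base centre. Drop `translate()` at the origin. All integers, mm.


translate([61, 326, 712]) cube([1615, 663, 41]);
translate([144, 409, 0]) cylinder(h = 712, r = 24);
translate([1593, 409, 0]) cylinder(h = 712, r = 24);
translate([144, 906, 0]) cylinder(h = 712, r = 24);
translate([1593, 906, 0]) cylinder(h = 712, r = 24);


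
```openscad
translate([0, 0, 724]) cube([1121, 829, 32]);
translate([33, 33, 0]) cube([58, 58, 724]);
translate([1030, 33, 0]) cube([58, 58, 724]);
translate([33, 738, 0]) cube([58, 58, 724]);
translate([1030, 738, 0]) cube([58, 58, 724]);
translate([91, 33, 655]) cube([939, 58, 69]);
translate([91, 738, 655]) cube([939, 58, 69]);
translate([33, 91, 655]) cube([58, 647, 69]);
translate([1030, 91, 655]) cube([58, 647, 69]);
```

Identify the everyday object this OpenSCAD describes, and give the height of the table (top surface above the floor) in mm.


A table. The table height is 756 mm.

A 1121×829×32 slab sits at z = 724 on four 58 mm square posts — a table. The top surface is at 724 + 32 = 756 mm.


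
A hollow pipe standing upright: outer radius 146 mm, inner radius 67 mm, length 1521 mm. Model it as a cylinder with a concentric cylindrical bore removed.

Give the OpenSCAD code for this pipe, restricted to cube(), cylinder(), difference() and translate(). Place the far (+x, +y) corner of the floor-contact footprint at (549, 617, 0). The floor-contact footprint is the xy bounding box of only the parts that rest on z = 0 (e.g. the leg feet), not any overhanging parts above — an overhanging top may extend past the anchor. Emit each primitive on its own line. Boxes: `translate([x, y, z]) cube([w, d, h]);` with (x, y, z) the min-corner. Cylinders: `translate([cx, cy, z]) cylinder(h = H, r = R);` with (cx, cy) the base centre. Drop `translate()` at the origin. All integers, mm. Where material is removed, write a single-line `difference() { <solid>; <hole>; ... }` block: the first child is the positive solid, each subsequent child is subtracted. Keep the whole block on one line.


difference() { translate([403, 471, 0]) cylinder(h = 1521, r = 146); translate([403, 471, 0]) cylinder(h = 1521, r = 67); }


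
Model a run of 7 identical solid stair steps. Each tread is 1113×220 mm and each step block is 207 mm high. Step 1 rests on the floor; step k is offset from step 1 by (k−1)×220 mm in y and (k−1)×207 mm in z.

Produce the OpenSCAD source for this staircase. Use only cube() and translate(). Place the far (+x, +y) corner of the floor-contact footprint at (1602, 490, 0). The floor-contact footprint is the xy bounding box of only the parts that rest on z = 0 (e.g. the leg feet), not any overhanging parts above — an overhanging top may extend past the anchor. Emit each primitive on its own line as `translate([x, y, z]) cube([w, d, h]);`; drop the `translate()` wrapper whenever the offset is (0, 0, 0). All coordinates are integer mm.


translate([489, 270, 0]) cube([1113, 220, 207]);
translate([489, 490, 207]) cube([1113, 220, 207]);
translate([489, 710, 414]) cube([1113, 220, 207]);
translate([489, 930, 621]) cube([1113, 220, 207]);
translate([489, 1150, 828]) cube([1113, 220, 207]);
translate([489, 1370, 1035]) cube([1113, 220, 207]);
translate([489, 1590, 1242]) cube([1113, 220, 207]);


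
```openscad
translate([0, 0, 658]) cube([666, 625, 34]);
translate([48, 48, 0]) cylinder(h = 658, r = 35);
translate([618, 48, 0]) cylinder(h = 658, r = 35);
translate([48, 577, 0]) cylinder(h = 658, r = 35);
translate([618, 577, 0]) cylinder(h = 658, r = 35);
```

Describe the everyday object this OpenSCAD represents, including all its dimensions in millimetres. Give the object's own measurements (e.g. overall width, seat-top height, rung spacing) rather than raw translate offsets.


A table: top 666 mm (x) × 625 mm (y), 34 mm thick, upper face at z = 692 mm, on four round legs of 70 mm diameter, each leg's bounding box inset 13 mm from the nearest pair of top edges from z = 0 to the bottom of the top.


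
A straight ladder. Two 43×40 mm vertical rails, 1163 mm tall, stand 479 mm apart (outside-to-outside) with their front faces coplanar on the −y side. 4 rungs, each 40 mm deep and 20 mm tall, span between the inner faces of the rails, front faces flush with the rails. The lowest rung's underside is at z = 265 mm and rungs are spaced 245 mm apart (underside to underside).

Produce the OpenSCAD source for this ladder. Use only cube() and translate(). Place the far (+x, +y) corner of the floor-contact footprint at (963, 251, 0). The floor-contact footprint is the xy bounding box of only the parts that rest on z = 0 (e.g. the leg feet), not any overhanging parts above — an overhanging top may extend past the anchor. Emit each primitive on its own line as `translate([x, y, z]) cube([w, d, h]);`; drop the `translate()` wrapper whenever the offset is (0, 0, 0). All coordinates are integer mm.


translate([484, 211, 0]) cube([43, 40, 1163]);
translate([920, 211, 0]) cube([43, 40, 1163]);
translate([527, 211, 265]) cube([393, 40, 20]);
translate([527, 211, 510]) cube([393, 40, 20]);
translate([527, 211, 755]) cube([393, 40, 20]);
translate([527, 211, 1000]) cube([393, 40, 20]);


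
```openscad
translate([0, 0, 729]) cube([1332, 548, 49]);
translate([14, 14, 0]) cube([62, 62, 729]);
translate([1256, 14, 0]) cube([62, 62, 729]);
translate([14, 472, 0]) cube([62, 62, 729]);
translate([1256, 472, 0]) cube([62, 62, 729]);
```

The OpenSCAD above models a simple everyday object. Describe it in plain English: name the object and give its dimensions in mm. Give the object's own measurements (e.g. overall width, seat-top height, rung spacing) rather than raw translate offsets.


A rectangular dining table. The top is 1332×548×49 mm with its upper surface at z = 778 mm. It stands on four 62×62 mm square legs, each inset 14 mm from the nearest pair of top edges, running from the floor to the underside of the top.


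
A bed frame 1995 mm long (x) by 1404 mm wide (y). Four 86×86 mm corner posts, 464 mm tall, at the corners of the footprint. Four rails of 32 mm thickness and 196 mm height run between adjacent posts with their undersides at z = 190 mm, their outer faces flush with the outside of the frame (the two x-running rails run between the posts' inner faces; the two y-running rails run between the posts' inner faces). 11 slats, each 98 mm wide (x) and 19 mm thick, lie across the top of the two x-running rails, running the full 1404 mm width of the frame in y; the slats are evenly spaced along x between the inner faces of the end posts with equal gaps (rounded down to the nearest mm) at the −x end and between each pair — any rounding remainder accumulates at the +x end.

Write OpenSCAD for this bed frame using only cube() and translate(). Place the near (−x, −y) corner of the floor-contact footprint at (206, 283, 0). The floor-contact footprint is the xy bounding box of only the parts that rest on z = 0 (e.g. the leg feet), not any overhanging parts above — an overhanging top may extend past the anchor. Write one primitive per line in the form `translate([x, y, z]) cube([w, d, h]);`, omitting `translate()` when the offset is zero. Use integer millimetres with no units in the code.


// slat z = rail_z + rail_h = 190 + 196 = 386
// slat gap = ⌊(1823 − 11·98) / 12⌋ = 62
translate([206, 283, 0]) cube([86, 86, 464]);
translate([206, 1601, 0]) cube([86, 86, 464]);
translate([2115, 283, 0]) cube([86, 86, 464]);
translate([2115, 1601, 0]) cube([86, 86, 464]);
translate([292, 283, 190]) cube([1823, 32, 196]);
translate([292, 1655, 190]) cube([1823, 32, 196]);
translate([206, 369, 190]) cube([32, 1232, 196]);
translate([2169, 369, 190]) cube([32, 1232, 196]);
translate([354, 283, 386]) cube([98, 1404, 19]);
translate([514, 283, 386]) cube([98, 1404, 19]);
translate([674, 283, 386]) cube([98, 1404, 19]);
translate([834, 283, 386]) cube([98, 1404, 19]);
translate([994, 283, 386]) cube([98, 1404, 19]);
translate([1154, 283, 386]) cube([98, 1404, 19]);
translate([1314, 283, 386]) cube([98, 1404, 19]);
translate([1474, 283, 386]) cube([98, 1404, 19]);
translate([1634, 283, 386]) cube([98, 1404, 19]);
translate([1794, 283, 386]) cube([98, 1404, 19]);
translate([1954, 283, 386]) cube([98, 1404, 19]);


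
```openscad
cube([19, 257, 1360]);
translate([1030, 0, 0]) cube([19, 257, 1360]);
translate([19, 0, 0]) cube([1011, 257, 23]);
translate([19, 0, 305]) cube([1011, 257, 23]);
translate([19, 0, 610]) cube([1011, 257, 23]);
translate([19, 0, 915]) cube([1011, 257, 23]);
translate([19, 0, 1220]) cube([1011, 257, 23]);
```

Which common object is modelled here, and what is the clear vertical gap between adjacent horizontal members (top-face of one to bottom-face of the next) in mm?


A bookshelf. The clear shelf gap is 282 mm.

Two tall side panels with 5 horizontal boards between them — a bookshelf. The first two shelf undersides are at z = 0 and z = 305; with shelf thickness 23, the clear gap is 305 − 0 − 23 = 282 mm.


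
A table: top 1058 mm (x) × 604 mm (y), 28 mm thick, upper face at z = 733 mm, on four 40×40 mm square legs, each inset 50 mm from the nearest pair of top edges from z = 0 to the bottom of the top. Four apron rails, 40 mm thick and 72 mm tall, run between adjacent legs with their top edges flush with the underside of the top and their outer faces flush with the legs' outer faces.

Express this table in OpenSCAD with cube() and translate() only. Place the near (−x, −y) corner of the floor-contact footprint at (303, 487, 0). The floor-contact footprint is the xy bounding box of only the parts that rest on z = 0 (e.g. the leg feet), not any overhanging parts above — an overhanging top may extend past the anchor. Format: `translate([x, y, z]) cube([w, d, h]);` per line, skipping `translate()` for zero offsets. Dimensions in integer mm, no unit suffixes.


translate([253, 437, 705]) cube([1058, 604, 28]);
translate([303, 487, 0]) cube([40, 40, 705]);
translate([1221, 487, 0]) cube([40, 40, 705]);
translate([303, 951, 0]) cube([40, 40, 705]);
translate([1221, 951, 0]) cube([40, 40, 705]);
translate([343, 487, 633]) cube([878, 40, 72]);
translate([343, 951, 633]) cube([878, 40, 72]);
translate([303, 527, 633]) cube([40, 424, 72]);
translate([1221, 527, 633]) cube([40, 424, 72]);
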